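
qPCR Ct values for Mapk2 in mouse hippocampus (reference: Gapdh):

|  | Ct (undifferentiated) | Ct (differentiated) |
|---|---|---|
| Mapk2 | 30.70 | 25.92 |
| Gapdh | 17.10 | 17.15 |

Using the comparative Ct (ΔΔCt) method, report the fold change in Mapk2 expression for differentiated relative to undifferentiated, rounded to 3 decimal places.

28.443

ΔCt(undifferentiated) = 30.700 − 17.100 = 13.600
ΔCt(differentiated) = 25.920 − 17.150 = 8.770
ΔΔCt = 8.770 − 13.600 = -4.830
Fold change = 2^(−(-4.830)) = 2^4.830 = 28.4430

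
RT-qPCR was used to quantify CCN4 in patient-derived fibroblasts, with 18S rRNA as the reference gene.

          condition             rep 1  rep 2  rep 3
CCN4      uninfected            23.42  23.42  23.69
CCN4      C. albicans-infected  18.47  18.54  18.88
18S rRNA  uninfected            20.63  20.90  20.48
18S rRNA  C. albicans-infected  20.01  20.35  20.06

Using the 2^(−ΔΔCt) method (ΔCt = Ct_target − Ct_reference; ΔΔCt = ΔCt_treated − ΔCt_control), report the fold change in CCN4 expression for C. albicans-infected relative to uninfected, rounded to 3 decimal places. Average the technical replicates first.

Mean Ct: CCN4 uninfected 23.510; CCN4 C. albicans-infected 18.630; 18S rRNA uninfected 20.670; 18S rRNA C. albicans-infected 20.140
ΔCt(uninfected) = 23.510 − 20.670 = 2.840
ΔCt(C. albicans-infected) = 18.630 − 20.140 = -1.510
ΔΔCt = -1.510 − 2.840 = -4.350
Fold change = 2^(−(-4.350)) = 2^4.350 = 20.3930

20.393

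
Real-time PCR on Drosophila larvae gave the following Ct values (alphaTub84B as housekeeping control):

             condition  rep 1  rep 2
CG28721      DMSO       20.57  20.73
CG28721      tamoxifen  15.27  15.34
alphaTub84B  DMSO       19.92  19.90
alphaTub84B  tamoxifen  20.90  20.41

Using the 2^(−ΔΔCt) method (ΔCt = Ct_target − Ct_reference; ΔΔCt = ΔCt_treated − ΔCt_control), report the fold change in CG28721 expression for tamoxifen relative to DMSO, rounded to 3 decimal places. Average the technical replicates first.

Mean Ct: CG28721 DMSO 20.650; CG28721 tamoxifen 15.305; alphaTub84B DMSO 19.910; alphaTub84B tamoxifen 20.655
ΔCt(DMSO) = 20.650 − 19.910 = 0.740
ΔCt(tamoxifen) = 15.305 − 20.655 = -5.350
ΔΔCt = -5.350 − 0.740 = -6.090
Fold change = 2^(−(-6.090)) = 2^6.090 = 68.1197

68.120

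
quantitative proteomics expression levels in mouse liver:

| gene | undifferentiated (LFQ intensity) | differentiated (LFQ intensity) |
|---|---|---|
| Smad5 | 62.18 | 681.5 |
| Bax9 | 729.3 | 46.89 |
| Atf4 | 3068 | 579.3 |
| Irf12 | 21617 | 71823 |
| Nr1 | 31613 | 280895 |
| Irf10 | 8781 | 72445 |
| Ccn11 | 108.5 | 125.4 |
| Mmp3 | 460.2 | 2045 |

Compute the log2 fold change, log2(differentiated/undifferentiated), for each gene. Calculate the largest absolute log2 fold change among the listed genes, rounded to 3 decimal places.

log2(681.5/62.18) = 3.454  (Smad5)
log2(46.89/729.3) = -3.959  (Bax9)
log2(579.3/3068) = -2.405  (Atf4)
log2(71823/21617) = 1.732  (Irf12)
log2(280895/31613) = 3.151  (Nr1)
log2(72445/8781) = 3.044  (Irf10)
log2(125.4/108.5) = 0.209  (Ccn11)
log2(2045/460.2) = 2.152  (Mmp3)
The largest magnitude belongs to Bax9.

3.959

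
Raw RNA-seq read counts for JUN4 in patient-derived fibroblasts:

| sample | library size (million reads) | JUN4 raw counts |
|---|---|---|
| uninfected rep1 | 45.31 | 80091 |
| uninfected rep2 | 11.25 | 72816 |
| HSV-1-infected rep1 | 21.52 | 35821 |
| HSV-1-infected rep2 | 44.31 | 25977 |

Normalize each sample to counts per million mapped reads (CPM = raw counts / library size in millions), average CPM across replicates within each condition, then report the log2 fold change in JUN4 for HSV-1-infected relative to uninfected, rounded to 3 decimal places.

CPM(uninfected rep1) = 80091 / 45.31 = 1767.6230
CPM(uninfected rep2) = 72816 / 11.25 = 6472.5333
CPM(HSV-1-infected rep1) = 35821 / 21.52 = 1664.5446
CPM(HSV-1-infected rep2) = 25977 / 44.31 = 586.2559
mean CPM(uninfected) = 4120.0782; mean CPM(HSV-1-infected) = 1125.4003
Fold change = 1125.4003 / 4120.0782 = 0.27315
log2(0.27315) = -1.8722

-1.872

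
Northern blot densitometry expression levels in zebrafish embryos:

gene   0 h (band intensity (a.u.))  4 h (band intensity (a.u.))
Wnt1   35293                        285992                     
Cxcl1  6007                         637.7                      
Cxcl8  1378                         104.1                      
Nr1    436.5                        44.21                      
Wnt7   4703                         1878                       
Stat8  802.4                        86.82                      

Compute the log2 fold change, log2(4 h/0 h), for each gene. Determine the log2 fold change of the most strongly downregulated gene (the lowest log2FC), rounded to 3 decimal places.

-3.727

log2(285992/35293) = 3.019  (Wnt1)
log2(637.7/6007) = -3.236  (Cxcl1)
log2(104.1/1378) = -3.727  (Cxcl8)
log2(44.21/436.5) = -3.304  (Nr1)
log2(1878/4703) = -1.324  (Wnt7)
log2(86.82/802.4) = -3.208  (Stat8)
Cxcl8 is most strongly downregulated.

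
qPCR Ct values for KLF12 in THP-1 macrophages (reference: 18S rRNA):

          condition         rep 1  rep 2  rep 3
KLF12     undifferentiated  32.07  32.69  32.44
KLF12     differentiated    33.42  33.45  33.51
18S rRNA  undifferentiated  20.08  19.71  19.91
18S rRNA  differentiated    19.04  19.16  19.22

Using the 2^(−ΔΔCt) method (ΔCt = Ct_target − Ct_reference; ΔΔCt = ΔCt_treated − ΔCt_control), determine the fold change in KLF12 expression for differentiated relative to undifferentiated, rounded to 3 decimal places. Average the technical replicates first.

0.283

Mean Ct: KLF12 undifferentiated 32.400; KLF12 differentiated 33.460; 18S rRNA undifferentiated 19.900; 18S rRNA differentiated 19.140
ΔCt(undifferentiated) = 32.400 − 19.900 = 12.500
ΔCt(differentiated) = 33.460 − 19.140 = 14.320
ΔΔCt = 14.320 − 12.500 = 1.820
Fold change = 2^(−1.820) = 0.2832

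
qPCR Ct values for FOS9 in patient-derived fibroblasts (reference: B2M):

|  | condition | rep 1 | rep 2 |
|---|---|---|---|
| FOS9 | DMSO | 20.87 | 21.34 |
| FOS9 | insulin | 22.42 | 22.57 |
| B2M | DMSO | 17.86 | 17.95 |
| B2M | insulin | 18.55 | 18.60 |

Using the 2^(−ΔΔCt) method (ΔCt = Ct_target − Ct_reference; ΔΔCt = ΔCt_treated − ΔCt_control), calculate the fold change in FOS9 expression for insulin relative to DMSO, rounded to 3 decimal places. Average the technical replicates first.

Mean Ct: FOS9 DMSO 21.105; FOS9 insulin 22.495; B2M DMSO 17.905; B2M insulin 18.575
ΔCt(DMSO) = 21.105 − 17.905 = 3.200
ΔCt(insulin) = 22.495 − 18.575 = 3.920
ΔΔCt = 3.920 − 3.200 = 0.720
Fold change = 2^(−0.720) = 0.6071

0.607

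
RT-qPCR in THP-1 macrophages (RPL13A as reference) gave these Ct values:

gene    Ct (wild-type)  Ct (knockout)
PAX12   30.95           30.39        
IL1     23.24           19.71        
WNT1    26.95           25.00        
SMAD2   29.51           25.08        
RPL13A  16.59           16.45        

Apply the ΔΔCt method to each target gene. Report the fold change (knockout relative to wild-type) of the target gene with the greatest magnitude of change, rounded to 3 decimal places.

19.562

PAX12: ΔΔCt = (30.39−16.45) − (30.95−16.59) = 13.94 − 14.36 = -0.42; fold change = 2^0.42 = 1.338
IL1: ΔΔCt = (19.71−16.45) − (23.24−16.59) = 3.26 − 6.65 = -3.39; fold change = 2^3.39 = 10.483
WNT1: ΔΔCt = (25.00−16.45) − (26.95−16.59) = 8.55 − 10.36 = -1.81; fold change = 2^1.81 = 3.506
SMAD2: ΔΔCt = (25.08−16.45) − (29.51−16.59) = 8.63 − 12.92 = -4.29; fold change = 2^4.29 = 19.562
SMAD2 has the largest |ΔΔCt| = 4.29.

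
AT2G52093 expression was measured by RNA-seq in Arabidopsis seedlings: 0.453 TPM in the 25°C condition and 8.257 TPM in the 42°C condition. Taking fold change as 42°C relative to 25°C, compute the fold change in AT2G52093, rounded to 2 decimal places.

Fold change = 8.257 / 0.453 = 18.227
AT2G52093 is upregulated.

18.23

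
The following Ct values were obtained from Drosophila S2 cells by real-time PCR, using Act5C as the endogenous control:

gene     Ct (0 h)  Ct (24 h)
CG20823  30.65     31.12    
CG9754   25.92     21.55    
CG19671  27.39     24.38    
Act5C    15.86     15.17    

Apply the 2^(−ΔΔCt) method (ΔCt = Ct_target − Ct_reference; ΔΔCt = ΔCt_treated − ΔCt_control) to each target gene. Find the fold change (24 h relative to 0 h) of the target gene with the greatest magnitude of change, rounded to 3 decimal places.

12.817

CG20823: ΔΔCt = (31.12−15.17) − (30.65−15.86) = 15.95 − 14.79 = 1.16; fold change = 2^-1.16 = 0.448
CG9754: ΔΔCt = (21.55−15.17) − (25.92−15.86) = 6.38 − 10.06 = -3.68; fold change = 2^3.68 = 12.817
CG19671: ΔΔCt = (24.38−15.17) − (27.39−15.86) = 9.21 − 11.53 = -2.32; fold change = 2^2.32 = 4.993
CG9754 has the largest |ΔΔCt| = 3.68.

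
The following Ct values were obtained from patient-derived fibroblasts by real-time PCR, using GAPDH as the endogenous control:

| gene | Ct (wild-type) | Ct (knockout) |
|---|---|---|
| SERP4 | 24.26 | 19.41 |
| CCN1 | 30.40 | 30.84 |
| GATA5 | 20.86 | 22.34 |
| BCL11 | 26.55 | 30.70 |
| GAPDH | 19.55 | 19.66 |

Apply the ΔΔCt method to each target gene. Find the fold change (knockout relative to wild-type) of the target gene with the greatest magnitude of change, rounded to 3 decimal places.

31.125

SERP4: ΔΔCt = (19.41−19.66) − (24.26−19.55) = -0.25 − 4.71 = -4.96; fold change = 2^4.96 = 31.125
CCN1: ΔΔCt = (30.84−19.66) − (30.40−19.55) = 11.18 − 10.85 = 0.33; fold change = 2^-0.33 = 0.796
GATA5: ΔΔCt = (22.34−19.66) − (20.86−19.55) = 2.68 − 1.31 = 1.37; fold change = 2^-1.37 = 0.387
BCL11: ΔΔCt = (30.70−19.66) − (26.55−19.55) = 11.04 − 7.00 = 4.04; fold change = 2^-4.04 = 0.061
SERP4 has the largest |ΔΔCt| = 4.96.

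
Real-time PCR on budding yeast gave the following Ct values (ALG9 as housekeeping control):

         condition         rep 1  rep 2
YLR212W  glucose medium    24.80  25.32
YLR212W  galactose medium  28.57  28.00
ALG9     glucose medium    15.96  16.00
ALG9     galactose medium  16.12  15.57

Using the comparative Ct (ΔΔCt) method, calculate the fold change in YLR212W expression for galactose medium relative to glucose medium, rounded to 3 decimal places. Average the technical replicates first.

Mean Ct: YLR212W glucose medium 25.060; YLR212W galactose medium 28.285; ALG9 glucose medium 15.980; ALG9 galactose medium 15.845
ΔCt(glucose medium) = 25.060 − 15.980 = 9.080
ΔCt(galactose medium) = 28.285 − 15.845 = 12.440
ΔΔCt = 12.440 − 9.080 = 3.360
Fold change = 2^(−3.360) = 0.0974

0.097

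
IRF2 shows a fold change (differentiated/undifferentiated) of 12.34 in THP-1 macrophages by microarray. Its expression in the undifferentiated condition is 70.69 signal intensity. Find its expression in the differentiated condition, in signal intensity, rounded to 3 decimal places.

differentiated expression = 70.69 × 12.34 = 872.315

872.315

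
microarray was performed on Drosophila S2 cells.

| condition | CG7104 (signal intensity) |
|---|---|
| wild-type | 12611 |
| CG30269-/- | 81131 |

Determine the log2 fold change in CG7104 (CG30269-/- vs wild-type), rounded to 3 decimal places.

Fold change = 81131 / 12611 = 6.4334
log2(6.4334) = 2.6856

2.686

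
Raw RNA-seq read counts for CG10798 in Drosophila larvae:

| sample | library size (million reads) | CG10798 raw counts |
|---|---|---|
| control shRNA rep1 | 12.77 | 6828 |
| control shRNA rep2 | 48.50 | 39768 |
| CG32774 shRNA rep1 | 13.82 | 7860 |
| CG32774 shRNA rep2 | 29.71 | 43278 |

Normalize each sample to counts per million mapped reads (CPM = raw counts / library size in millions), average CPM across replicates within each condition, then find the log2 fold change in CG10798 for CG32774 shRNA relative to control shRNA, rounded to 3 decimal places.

CPM(control shRNA rep1) = 6828 / 12.77 = 534.6907
CPM(control shRNA rep2) = 39768 / 48.50 = 819.9588
CPM(CG32774 shRNA rep1) = 7860 / 13.82 = 568.7410
CPM(CG32774 shRNA rep2) = 43278 / 29.71 = 1456.6813
mean CPM(control shRNA) = 677.3247; mean CPM(CG32774 shRNA) = 1012.7111
Fold change = 1012.7111 / 677.3247 = 1.49516
log2(1.49516) = 0.5803

0.580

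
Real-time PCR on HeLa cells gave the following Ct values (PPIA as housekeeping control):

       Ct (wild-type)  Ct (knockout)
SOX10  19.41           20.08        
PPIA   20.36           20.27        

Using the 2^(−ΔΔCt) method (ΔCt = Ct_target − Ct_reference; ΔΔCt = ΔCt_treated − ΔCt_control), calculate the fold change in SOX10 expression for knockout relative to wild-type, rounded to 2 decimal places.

ΔCt(wild-type) = 19.410 − 20.360 = -0.950
ΔCt(knockout) = 20.080 − 20.270 = -0.190
ΔΔCt = -0.190 − (-0.950) = 0.760
Fold change = 2^(−0.760) = 0.590

0.59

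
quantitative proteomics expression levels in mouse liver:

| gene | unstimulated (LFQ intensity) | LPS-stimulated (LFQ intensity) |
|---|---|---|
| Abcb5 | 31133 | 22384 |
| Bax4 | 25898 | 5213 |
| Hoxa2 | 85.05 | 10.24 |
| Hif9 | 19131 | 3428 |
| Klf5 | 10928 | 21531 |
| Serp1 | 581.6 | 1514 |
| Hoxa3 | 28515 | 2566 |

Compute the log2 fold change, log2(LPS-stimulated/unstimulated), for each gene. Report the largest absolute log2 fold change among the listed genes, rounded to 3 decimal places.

3.474

log2(22384/31133) = -0.476  (Abcb5)
log2(5213/25898) = -2.313  (Bax4)
log2(10.24/85.05) = -3.054  (Hoxa2)
log2(3428/19131) = -2.480  (Hif9)
log2(21531/10928) = 0.978  (Klf5)
log2(1514/581.6) = 1.380  (Serp1)
log2(2566/28515) = -3.474  (Hoxa3)
The largest magnitude belongs to Hoxa3.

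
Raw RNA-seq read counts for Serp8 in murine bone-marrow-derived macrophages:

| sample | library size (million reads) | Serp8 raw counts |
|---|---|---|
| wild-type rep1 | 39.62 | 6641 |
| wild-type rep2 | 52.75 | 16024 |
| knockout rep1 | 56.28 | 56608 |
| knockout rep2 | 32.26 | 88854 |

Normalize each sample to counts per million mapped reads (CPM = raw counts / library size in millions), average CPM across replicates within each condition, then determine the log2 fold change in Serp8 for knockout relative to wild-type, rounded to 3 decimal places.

2.996

CPM(wild-type rep1) = 6641 / 39.62 = 167.6174
CPM(wild-type rep2) = 16024 / 52.75 = 303.7725
CPM(knockout rep1) = 56608 / 56.28 = 1005.8280
CPM(knockout rep2) = 88854 / 32.26 = 2754.3087
mean CPM(wild-type) = 235.6949; mean CPM(knockout) = 1880.0684
Fold change = 1880.0684 / 235.6949 = 7.97670
log2(7.97670) = 2.9958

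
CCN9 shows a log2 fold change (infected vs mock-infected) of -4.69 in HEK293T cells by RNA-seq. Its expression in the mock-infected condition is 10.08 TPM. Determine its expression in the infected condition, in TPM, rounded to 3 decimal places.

Fold change = 2^(-4.69) = 0.0387
infected expression = 10.08 × 0.0387 = 0.391

0.391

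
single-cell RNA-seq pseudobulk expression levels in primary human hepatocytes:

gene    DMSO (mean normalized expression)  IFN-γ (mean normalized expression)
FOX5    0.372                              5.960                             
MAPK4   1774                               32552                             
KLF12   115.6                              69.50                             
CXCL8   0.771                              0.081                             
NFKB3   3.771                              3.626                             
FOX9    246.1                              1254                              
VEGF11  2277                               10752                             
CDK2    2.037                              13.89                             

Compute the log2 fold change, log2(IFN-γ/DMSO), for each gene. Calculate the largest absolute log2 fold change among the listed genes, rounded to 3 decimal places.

4.198

log2(5.960/0.372) = 4.002  (FOX5)
log2(32552/1774) = 4.198  (MAPK4)
log2(69.50/115.6) = -0.734  (KLF12)
log2(0.081/0.771) = -3.251  (CXCL8)
log2(3.626/3.771) = -0.057  (NFKB3)
log2(1254/246.1) = 2.349  (FOX9)
log2(10752/2277) = 2.239  (VEGF11)
log2(13.89/2.037) = 2.770  (CDK2)
The largest magnitude belongs to MAPK4.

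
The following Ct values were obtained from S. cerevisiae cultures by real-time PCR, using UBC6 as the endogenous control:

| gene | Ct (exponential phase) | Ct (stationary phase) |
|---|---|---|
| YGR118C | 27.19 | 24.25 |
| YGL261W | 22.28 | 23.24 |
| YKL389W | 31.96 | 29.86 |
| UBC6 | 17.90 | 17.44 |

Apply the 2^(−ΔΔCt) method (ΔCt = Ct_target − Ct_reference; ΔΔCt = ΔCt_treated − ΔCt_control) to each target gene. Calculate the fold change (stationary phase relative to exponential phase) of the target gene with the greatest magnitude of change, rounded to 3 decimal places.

5.579

YGR118C: ΔΔCt = (24.25−17.44) − (27.19−17.90) = 6.81 − 9.29 = -2.48; fold change = 2^2.48 = 5.579
YGL261W: ΔΔCt = (23.24−17.44) − (22.28−17.90) = 5.80 − 4.38 = 1.42; fold change = 2^-1.42 = 0.374
YKL389W: ΔΔCt = (29.86−17.44) − (31.96−17.90) = 12.42 − 14.06 = -1.64; fold change = 2^1.64 = 3.117
YGR118C has the largest |ΔΔCt| = 2.48.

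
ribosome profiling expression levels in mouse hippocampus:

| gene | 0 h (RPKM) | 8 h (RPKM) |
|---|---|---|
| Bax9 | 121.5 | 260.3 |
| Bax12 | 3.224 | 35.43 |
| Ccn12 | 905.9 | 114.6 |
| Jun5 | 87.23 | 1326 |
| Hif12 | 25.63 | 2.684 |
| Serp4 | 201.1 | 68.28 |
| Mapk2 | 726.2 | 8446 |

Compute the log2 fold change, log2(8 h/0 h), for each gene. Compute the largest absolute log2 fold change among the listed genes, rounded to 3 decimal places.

3.926

log2(260.3/121.5) = 1.099  (Bax9)
log2(35.43/3.224) = 3.458  (Bax12)
log2(114.6/905.9) = -2.983  (Ccn12)
log2(1326/87.23) = 3.926  (Jun5)
log2(2.684/25.63) = -3.255  (Hif12)
log2(68.28/201.1) = -1.558  (Serp4)
log2(8446/726.2) = 3.540  (Mapk2)
The largest magnitude belongs to Jun5.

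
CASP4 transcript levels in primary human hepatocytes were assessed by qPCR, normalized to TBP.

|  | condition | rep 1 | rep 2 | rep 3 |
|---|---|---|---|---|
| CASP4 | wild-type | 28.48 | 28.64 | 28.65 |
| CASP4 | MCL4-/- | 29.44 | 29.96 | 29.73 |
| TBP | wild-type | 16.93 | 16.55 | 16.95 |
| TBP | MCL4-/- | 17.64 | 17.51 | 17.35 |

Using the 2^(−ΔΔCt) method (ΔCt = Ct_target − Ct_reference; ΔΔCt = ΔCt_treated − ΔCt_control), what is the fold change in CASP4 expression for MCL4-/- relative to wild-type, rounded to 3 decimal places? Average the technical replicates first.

0.742

Mean Ct: CASP4 wild-type 28.590; CASP4 MCL4-/- 29.710; TBP wild-type 16.810; TBP MCL4-/- 17.500
ΔCt(wild-type) = 28.590 − 16.810 = 11.780
ΔCt(MCL4-/-) = 29.710 − 17.500 = 12.210
ΔΔCt = 12.210 − 11.780 = 0.430
Fold change = 2^(−0.430) = 0.7423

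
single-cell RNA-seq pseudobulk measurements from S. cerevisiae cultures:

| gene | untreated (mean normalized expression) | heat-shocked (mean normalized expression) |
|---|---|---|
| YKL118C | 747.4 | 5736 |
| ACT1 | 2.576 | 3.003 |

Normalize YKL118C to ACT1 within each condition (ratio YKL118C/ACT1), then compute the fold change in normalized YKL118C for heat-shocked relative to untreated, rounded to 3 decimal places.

6.583

YKL118C/ACT1 (untreated) = 747.4 / 2.576 = 290.14
YKL118C/ACT1 (heat-shocked) = 5736 / 3.003 = 1910.1
Fold change = 1910.1 / 290.14 = 6.5833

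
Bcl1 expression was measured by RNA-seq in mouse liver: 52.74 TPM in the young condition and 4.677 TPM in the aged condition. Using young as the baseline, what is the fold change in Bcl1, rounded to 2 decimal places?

Fold change = 4.677 / 52.74 = 0.089
Bcl1 is downregulated.

0.09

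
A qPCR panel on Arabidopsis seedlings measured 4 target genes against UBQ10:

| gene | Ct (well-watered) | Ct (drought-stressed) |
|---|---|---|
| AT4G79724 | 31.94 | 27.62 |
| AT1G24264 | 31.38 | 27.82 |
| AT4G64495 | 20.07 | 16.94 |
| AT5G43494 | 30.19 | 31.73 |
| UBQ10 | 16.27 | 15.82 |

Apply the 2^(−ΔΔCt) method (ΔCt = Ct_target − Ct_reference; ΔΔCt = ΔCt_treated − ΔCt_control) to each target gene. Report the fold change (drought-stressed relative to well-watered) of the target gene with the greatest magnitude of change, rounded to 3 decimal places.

AT4G79724: ΔΔCt = (27.62−15.82) − (31.94−16.27) = 11.80 − 15.67 = -3.87; fold change = 2^3.87 = 14.621
AT1G24264: ΔΔCt = (27.82−15.82) − (31.38−16.27) = 12.00 − 15.11 = -3.11; fold change = 2^3.11 = 8.634
AT4G64495: ΔΔCt = (16.94−15.82) − (20.07−16.27) = 1.12 − 3.80 = -2.68; fold change = 2^2.68 = 6.409
AT5G43494: ΔΔCt = (31.73−15.82) − (30.19−16.27) = 15.91 − 13.92 = 1.99; fold change = 2^-1.99 = 0.252
AT4G79724 has the largest |ΔΔCt| = 3.87.

14.621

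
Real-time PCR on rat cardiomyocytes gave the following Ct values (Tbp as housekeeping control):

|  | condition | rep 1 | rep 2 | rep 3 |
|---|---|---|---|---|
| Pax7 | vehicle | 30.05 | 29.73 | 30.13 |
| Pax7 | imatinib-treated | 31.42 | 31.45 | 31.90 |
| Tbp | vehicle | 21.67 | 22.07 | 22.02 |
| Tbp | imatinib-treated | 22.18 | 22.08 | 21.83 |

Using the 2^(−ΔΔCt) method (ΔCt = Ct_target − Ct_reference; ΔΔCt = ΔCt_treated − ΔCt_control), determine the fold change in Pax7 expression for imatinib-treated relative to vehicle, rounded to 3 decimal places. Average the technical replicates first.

0.351

Mean Ct: Pax7 vehicle 29.970; Pax7 imatinib-treated 31.590; Tbp vehicle 21.920; Tbp imatinib-treated 22.030
ΔCt(vehicle) = 29.970 − 21.920 = 8.050
ΔCt(imatinib-treated) = 31.590 − 22.030 = 9.560
ΔΔCt = 9.560 − 8.050 = 1.510
Fold change = 2^(−1.510) = 0.3511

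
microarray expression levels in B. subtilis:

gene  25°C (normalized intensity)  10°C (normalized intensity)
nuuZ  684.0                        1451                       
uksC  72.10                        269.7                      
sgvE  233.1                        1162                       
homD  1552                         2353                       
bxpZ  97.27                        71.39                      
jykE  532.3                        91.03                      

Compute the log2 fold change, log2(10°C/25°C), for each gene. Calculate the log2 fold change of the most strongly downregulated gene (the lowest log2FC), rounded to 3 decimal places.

log2(1451/684.0) = 1.085  (nuuZ)
log2(269.7/72.10) = 1.903  (uksC)
log2(1162/233.1) = 2.318  (sgvE)
log2(2353/1552) = 0.600  (homD)
log2(71.39/97.27) = -0.446  (bxpZ)
log2(91.03/532.3) = -2.548  (jykE)
jykE is most strongly downregulated.

-2.548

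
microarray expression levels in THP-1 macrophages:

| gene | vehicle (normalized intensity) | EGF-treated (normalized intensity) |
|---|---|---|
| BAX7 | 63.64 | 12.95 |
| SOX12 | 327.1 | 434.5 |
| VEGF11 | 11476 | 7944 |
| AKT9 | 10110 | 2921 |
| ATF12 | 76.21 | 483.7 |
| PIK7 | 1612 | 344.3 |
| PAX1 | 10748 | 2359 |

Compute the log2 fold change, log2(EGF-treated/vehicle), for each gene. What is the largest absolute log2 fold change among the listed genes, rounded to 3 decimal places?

2.666

log2(12.95/63.64) = -2.297  (BAX7)
log2(434.5/327.1) = 0.410  (SOX12)
log2(7944/11476) = -0.531  (VEGF11)
log2(2921/10110) = -1.791  (AKT9)
log2(483.7/76.21) = 2.666  (ATF12)
log2(344.3/1612) = -2.227  (PIK7)
log2(2359/10748) = -2.188  (PAX1)
The largest magnitude belongs to ATF12.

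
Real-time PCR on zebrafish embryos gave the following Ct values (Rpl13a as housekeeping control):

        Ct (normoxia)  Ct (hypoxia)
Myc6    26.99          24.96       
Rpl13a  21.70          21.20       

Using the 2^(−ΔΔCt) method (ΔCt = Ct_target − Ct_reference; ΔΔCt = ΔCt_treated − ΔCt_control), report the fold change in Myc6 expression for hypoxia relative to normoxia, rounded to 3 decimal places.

ΔCt(normoxia) = 26.990 − 21.700 = 5.290
ΔCt(hypoxia) = 24.960 − 21.200 = 3.760
ΔΔCt = 3.760 − 5.290 = -1.530
Fold change = 2^(−(-1.530)) = 2^1.530 = 2.8879

2.888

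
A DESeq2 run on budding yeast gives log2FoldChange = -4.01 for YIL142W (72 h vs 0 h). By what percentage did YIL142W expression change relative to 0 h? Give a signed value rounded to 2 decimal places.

-93.79%

Fold change = 2^(-4.01) = 0.0621
Percent change = (FC − 1) × 100% = (0.0621 − 1) × 100 = -93.79%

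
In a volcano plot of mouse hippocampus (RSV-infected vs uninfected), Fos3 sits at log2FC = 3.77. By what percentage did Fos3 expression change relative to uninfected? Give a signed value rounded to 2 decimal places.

Fold change = 2^(3.77) = 13.6422
Percent change = (FC − 1) × 100% = (13.6422 − 1) × 100 = 1264.22%

1264.22%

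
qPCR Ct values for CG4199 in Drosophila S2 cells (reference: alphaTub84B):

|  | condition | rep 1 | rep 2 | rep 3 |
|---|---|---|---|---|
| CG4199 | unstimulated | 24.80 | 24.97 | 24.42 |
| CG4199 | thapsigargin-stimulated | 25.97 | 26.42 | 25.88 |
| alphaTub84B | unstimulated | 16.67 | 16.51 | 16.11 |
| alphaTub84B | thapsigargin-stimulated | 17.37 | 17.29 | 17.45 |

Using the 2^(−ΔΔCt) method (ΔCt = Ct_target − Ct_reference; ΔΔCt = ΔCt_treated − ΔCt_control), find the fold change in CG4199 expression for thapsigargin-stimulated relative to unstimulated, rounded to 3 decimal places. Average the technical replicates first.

0.747

Mean Ct: CG4199 unstimulated 24.730; CG4199 thapsigargin-stimulated 26.090; alphaTub84B unstimulated 16.430; alphaTub84B thapsigargin-stimulated 17.370
ΔCt(unstimulated) = 24.730 − 16.430 = 8.300
ΔCt(thapsigargin-stimulated) = 26.090 − 17.370 = 8.720
ΔΔCt = 8.720 − 8.300 = 0.420
Fold change = 2^(−0.420) = 0.7474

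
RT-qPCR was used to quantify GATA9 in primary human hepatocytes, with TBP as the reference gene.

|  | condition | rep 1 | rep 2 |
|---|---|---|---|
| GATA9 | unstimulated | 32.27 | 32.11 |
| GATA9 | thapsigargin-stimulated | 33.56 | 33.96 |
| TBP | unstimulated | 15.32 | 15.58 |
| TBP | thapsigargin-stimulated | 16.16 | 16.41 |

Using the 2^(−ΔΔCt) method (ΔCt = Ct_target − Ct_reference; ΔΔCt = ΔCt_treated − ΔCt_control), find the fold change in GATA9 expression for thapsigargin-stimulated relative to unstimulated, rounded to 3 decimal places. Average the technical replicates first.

Mean Ct: GATA9 unstimulated 32.190; GATA9 thapsigargin-stimulated 33.760; TBP unstimulated 15.450; TBP thapsigargin-stimulated 16.285
ΔCt(unstimulated) = 32.190 − 15.450 = 16.740
ΔCt(thapsigargin-stimulated) = 33.760 − 16.285 = 17.475
ΔΔCt = 17.475 − 16.740 = 0.735
Fold change = 2^(−0.735) = 0.6008

0.601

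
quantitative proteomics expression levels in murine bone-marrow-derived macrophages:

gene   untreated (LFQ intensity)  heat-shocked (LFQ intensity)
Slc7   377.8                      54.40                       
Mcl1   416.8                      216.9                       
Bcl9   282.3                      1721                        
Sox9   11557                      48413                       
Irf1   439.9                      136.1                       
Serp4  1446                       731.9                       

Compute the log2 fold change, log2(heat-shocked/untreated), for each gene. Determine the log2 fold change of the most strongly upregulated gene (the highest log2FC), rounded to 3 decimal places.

log2(54.40/377.8) = -2.796  (Slc7)
log2(216.9/416.8) = -0.942  (Mcl1)
log2(1721/282.3) = 2.608  (Bcl9)
log2(48413/11557) = 2.067  (Sox9)
log2(136.1/439.9) = -1.693  (Irf1)
log2(731.9/1446) = -0.982  (Serp4)
Bcl9 is most strongly upregulated.

2.608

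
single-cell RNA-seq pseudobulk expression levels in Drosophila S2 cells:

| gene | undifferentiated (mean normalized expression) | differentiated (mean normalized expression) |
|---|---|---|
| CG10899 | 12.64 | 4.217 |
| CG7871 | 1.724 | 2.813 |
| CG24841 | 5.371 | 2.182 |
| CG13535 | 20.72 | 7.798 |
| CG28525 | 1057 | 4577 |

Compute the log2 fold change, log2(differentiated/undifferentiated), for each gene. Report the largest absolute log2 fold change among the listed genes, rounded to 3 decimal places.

2.114

log2(4.217/12.64) = -1.584  (CG10899)
log2(2.813/1.724) = 0.706  (CG7871)
log2(2.182/5.371) = -1.300  (CG24841)
log2(7.798/20.72) = -1.410  (CG13535)
log2(4577/1057) = 2.114  (CG28525)
The largest magnitude belongs to CG28525.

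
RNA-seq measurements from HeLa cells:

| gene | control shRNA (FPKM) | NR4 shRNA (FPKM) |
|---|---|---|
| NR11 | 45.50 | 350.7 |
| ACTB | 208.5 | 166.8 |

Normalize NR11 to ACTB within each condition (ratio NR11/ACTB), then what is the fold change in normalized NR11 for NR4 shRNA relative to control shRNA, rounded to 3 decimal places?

NR11/ACTB (control shRNA) = 45.50 / 208.5 = 0.21823
NR11/ACTB (NR4 shRNA) = 350.7 / 166.8 = 2.1025
Fold change = 2.1025 / 0.21823 = 9.6346

9.635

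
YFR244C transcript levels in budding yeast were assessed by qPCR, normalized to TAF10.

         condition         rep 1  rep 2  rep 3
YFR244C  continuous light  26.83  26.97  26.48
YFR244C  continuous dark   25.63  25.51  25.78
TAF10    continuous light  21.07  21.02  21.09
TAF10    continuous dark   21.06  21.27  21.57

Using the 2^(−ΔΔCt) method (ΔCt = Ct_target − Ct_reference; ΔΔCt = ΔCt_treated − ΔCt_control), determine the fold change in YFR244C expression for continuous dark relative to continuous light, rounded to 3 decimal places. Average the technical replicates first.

2.567

Mean Ct: YFR244C continuous light 26.760; YFR244C continuous dark 25.640; TAF10 continuous light 21.060; TAF10 continuous dark 21.300
ΔCt(continuous light) = 26.760 − 21.060 = 5.700
ΔCt(continuous dark) = 25.640 − 21.300 = 4.340
ΔΔCt = 4.340 − 5.700 = -1.360
Fold change = 2^(−(-1.360)) = 2^1.360 = 2.5669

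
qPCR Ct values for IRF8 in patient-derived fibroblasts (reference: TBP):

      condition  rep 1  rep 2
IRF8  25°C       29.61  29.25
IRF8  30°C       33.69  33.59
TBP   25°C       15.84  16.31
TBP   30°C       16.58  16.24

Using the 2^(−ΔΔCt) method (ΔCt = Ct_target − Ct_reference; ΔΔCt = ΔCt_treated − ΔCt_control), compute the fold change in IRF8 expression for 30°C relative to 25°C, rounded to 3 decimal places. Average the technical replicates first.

Mean Ct: IRF8 25°C 29.430; IRF8 30°C 33.640; TBP 25°C 16.075; TBP 30°C 16.410
ΔCt(25°C) = 29.430 − 16.075 = 13.355
ΔCt(30°C) = 33.640 − 16.410 = 17.230
ΔΔCt = 17.230 − 13.355 = 3.875
Fold change = 2^(−3.875) = 0.0682

0.068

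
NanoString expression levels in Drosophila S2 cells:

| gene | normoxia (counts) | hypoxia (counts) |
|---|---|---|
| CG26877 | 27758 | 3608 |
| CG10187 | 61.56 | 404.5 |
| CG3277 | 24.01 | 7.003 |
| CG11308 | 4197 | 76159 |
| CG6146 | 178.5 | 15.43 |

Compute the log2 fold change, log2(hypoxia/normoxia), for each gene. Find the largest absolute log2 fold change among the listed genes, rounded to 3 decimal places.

4.182

log2(3608/27758) = -2.944  (CG26877)
log2(404.5/61.56) = 2.716  (CG10187)
log2(7.003/24.01) = -1.778  (CG3277)
log2(76159/4197) = 4.182  (CG11308)
log2(15.43/178.5) = -3.532  (CG6146)
The largest magnitude belongs to CG11308.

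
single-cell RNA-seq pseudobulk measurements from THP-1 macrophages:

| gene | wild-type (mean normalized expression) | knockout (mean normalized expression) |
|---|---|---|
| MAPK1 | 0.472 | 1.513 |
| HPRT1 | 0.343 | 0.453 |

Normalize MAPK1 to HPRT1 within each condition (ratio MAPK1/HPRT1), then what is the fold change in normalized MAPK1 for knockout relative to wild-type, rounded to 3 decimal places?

MAPK1/HPRT1 (wild-type) = 0.472 / 0.343 = 1.3761
MAPK1/HPRT1 (knockout) = 1.513 / 0.453 = 3.34
Fold change = 3.34 / 1.3761 = 2.4271

2.427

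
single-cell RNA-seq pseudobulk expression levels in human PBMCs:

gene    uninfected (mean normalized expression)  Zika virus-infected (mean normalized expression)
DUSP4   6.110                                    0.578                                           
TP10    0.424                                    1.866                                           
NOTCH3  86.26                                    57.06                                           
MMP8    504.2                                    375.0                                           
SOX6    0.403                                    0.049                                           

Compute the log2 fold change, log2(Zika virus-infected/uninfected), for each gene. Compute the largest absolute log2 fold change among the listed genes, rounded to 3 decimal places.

log2(0.578/6.110) = -3.402  (DUSP4)
log2(1.866/0.424) = 2.138  (TP10)
log2(57.06/86.26) = -0.596  (NOTCH3)
log2(375.0/504.2) = -0.427  (MMP8)
log2(0.049/0.403) = -3.040  (SOX6)
The largest magnitude belongs to DUSP4.

3.402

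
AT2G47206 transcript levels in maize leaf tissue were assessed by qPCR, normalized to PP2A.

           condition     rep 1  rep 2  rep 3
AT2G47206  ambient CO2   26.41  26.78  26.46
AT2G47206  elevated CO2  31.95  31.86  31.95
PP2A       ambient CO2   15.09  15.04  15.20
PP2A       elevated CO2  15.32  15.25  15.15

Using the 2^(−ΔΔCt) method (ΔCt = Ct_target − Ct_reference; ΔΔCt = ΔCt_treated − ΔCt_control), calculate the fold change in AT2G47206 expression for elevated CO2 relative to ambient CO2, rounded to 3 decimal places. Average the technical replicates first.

Mean Ct: AT2G47206 ambient CO2 26.550; AT2G47206 elevated CO2 31.920; PP2A ambient CO2 15.110; PP2A elevated CO2 15.240
ΔCt(ambient CO2) = 26.550 − 15.110 = 11.440
ΔCt(elevated CO2) = 31.920 − 15.240 = 16.680
ΔΔCt = 16.680 − 11.440 = 5.240
Fold change = 2^(−5.240) = 0.0265

0.026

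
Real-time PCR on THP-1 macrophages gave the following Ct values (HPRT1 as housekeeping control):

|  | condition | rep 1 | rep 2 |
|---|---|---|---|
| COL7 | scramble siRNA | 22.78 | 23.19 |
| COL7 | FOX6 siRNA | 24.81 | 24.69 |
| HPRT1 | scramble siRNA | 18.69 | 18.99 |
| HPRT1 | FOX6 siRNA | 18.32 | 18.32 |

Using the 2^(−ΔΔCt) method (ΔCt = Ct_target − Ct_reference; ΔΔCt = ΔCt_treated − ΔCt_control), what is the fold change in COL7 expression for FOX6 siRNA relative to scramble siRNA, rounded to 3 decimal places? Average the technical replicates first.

Mean Ct: COL7 scramble siRNA 22.985; COL7 FOX6 siRNA 24.750; HPRT1 scramble siRNA 18.840; HPRT1 FOX6 siRNA 18.320
ΔCt(scramble siRNA) = 22.985 − 18.840 = 4.145
ΔCt(FOX6 siRNA) = 24.750 − 18.320 = 6.430
ΔΔCt = 6.430 − 4.145 = 2.285
Fold change = 2^(−2.285) = 0.2052

0.205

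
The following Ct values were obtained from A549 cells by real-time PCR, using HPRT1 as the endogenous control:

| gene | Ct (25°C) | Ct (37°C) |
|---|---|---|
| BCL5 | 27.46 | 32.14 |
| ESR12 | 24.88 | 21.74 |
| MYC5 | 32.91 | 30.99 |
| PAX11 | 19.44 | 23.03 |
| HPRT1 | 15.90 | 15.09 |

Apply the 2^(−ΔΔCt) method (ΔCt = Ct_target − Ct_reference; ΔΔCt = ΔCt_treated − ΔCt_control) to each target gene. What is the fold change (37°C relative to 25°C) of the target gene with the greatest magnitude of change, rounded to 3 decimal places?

0.022

BCL5: ΔΔCt = (32.14−15.09) − (27.46−15.90) = 17.05 − 11.56 = 5.49; fold change = 2^-5.49 = 0.022
ESR12: ΔΔCt = (21.74−15.09) − (24.88−15.90) = 6.65 − 8.98 = -2.33; fold change = 2^2.33 = 5.028
MYC5: ΔΔCt = (30.99−15.09) − (32.91−15.90) = 15.90 − 17.01 = -1.11; fold change = 2^1.11 = 2.158
PAX11: ΔΔCt = (23.03−15.09) − (19.44−15.90) = 7.94 − 3.54 = 4.40; fold change = 2^-4.40 = 0.047
BCL5 has the largest |ΔΔCt| = 5.49.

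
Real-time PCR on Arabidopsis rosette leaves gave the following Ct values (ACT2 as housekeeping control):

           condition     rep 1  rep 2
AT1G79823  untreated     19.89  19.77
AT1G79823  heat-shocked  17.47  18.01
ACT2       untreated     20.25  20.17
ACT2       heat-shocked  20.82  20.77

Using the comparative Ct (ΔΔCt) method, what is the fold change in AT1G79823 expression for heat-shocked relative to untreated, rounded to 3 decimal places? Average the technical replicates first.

Mean Ct: AT1G79823 untreated 19.830; AT1G79823 heat-shocked 17.740; ACT2 untreated 20.210; ACT2 heat-shocked 20.795
ΔCt(untreated) = 19.830 − 20.210 = -0.380
ΔCt(heat-shocked) = 17.740 − 20.795 = -3.055
ΔΔCt = -3.055 − (-0.380) = -2.675
Fold change = 2^(−(-2.675)) = 2^2.675 = 6.3864

6.386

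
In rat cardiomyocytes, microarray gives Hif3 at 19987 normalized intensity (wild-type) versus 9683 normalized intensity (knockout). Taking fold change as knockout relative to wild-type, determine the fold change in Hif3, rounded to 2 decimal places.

Fold change = 9683 / 19987 = 0.484
Hif3 is downregulated.

0.48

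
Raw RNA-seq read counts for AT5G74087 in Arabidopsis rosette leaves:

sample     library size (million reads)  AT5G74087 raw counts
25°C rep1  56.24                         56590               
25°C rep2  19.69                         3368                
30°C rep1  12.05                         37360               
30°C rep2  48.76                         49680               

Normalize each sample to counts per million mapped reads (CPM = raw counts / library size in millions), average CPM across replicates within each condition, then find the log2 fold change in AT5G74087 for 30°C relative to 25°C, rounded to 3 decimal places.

CPM(25°C rep1) = 56590 / 56.24 = 1006.2233
CPM(25°C rep2) = 3368 / 19.69 = 171.0513
CPM(30°C rep1) = 37360 / 12.05 = 3100.4149
CPM(30°C rep2) = 49680 / 48.76 = 1018.8679
mean CPM(25°C) = 588.6373; mean CPM(30°C) = 2059.6414
Fold change = 2059.6414 / 588.6373 = 3.49900
log2(3.49900) = 1.8069

1.807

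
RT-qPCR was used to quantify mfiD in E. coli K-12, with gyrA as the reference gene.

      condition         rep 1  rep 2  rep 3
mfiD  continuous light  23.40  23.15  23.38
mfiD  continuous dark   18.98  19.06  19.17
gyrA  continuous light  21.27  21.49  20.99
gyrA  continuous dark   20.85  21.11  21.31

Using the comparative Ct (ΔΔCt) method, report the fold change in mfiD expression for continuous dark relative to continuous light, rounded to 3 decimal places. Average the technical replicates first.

16.912

Mean Ct: mfiD continuous light 23.310; mfiD continuous dark 19.070; gyrA continuous light 21.250; gyrA continuous dark 21.090
ΔCt(continuous light) = 23.310 − 21.250 = 2.060
ΔCt(continuous dark) = 19.070 − 21.090 = -2.020
ΔΔCt = -2.020 − 2.060 = -4.080
Fold change = 2^(−(-4.080)) = 2^4.080 = 16.9123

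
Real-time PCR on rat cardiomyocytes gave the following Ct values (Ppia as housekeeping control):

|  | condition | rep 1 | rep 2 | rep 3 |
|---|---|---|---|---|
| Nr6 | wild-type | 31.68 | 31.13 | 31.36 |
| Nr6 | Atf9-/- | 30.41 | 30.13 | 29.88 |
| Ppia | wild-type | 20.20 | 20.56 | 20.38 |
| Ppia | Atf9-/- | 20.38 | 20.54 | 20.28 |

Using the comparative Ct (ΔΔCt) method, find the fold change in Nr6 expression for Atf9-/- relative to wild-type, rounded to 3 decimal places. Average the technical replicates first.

Mean Ct: Nr6 wild-type 31.390; Nr6 Atf9-/- 30.140; Ppia wild-type 20.380; Ppia Atf9-/- 20.400
ΔCt(wild-type) = 31.390 − 20.380 = 11.010
ΔCt(Atf9-/-) = 30.140 − 20.400 = 9.740
ΔΔCt = 9.740 − 11.010 = -1.270
Fold change = 2^(−(-1.270)) = 2^1.270 = 2.4116

2.412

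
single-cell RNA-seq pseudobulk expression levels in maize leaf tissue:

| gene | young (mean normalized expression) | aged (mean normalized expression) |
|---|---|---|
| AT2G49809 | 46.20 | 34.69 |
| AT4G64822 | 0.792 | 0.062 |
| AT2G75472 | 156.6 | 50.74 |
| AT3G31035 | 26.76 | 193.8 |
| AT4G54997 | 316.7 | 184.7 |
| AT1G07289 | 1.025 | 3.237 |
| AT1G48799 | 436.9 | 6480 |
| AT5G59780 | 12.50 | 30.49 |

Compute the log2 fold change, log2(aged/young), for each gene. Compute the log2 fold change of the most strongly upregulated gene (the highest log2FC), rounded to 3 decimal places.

3.891

log2(34.69/46.20) = -0.413  (AT2G49809)
log2(0.062/0.792) = -3.675  (AT4G64822)
log2(50.74/156.6) = -1.626  (AT2G75472)
log2(193.8/26.76) = 2.856  (AT3G31035)
log2(184.7/316.7) = -0.778  (AT4G54997)
log2(3.237/1.025) = 1.659  (AT1G07289)
log2(6480/436.9) = 3.891  (AT1G48799)
log2(30.49/12.50) = 1.286  (AT5G59780)
AT1G48799 is most strongly upregulated.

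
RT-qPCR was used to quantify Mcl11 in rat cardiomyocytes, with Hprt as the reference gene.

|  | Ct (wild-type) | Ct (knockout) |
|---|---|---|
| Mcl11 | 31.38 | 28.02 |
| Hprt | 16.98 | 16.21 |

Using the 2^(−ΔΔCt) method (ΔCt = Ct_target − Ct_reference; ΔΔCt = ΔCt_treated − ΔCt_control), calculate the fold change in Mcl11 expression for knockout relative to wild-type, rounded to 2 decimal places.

6.02

ΔCt(wild-type) = 31.380 − 16.980 = 14.400
ΔCt(knockout) = 28.020 − 16.210 = 11.810
ΔΔCt = 11.810 − 14.400 = -2.590
Fold change = 2^(−(-2.590)) = 2^2.590 = 6.021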